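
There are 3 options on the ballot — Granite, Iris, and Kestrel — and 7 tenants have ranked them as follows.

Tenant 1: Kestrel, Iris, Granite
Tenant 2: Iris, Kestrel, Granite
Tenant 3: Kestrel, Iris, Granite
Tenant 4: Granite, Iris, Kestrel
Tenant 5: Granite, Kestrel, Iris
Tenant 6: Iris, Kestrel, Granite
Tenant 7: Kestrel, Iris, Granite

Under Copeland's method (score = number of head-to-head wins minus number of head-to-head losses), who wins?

Kestrel

Pairwise results:
  Granite vs Iris: Iris wins 5–2.
  Granite vs Kestrel: Kestrel wins 5–2.
  Iris vs Kestrel: Kestrel wins 4–3.
Copeland scores (wins − losses):
  Granite: 0 − 2 = -2
  Iris: 1 − 1 = 0
  Kestrel: 2 − 0 = 2
Kestrel has the best Copeland score.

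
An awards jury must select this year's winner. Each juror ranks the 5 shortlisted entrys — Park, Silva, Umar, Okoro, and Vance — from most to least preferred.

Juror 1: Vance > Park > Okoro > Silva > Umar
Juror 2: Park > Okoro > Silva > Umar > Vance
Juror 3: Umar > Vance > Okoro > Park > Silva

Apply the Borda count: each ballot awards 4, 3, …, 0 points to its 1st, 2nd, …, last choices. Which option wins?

Borda scores:
  Park: 3 + 4 + 1 = 8
  Silva: 1 + 2 + 0 = 3
  Umar: 0 + 1 + 4 = 5
  Okoro: 2 + 3 + 2 = 7
  Vance: 4 + 0 + 3 = 7
Park has the highest total.

Park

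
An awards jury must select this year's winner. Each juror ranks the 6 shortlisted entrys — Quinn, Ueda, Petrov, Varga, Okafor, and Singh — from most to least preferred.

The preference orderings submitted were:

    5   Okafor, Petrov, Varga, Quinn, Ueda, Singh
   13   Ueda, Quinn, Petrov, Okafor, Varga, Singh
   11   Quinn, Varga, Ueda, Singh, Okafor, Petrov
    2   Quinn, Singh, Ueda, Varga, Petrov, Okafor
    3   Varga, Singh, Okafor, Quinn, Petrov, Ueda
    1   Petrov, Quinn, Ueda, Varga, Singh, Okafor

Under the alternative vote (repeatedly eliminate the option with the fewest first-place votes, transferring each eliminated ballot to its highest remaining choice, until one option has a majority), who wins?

Round 1: Quinn 13, Ueda 13, Okafor 5, Varga 3, Petrov 1, Singh 0. Singh has the fewest and is eliminated.
Round 2: Quinn 13, Ueda 13, Okafor 5, Varga 3, Petrov 1. Petrov has the fewest and is eliminated.
Round 3: Quinn 14, Ueda 13, Okafor 5, Varga 3. Varga has the fewest and is eliminated.
Round 4: Quinn 14, Ueda 13, Okafor 8. Okafor has the fewest and is eliminated.
Round 5: Quinn 22, Ueda 13. Quinn has a majority.

Quinn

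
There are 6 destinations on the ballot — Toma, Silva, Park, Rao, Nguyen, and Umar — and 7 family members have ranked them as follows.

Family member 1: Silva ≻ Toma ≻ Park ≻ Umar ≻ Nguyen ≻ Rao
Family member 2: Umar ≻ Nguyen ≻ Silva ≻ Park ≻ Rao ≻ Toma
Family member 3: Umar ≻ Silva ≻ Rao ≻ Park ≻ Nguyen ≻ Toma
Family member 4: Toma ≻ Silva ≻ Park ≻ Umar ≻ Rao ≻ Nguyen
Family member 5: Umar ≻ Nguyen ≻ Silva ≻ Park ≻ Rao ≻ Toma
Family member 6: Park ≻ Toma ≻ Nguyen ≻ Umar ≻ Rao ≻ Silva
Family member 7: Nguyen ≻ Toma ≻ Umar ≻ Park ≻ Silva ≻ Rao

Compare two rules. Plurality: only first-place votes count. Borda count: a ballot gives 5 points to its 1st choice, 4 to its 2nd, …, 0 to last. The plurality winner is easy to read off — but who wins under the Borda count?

Plurality first-place counts: Toma 1, Silva 1, Park 1, Rao 0, Nguyen 1, Umar 3 → Umar.
Borda totals: Toma 17, Silva 20, Park 19, Rao 7, Nguyen 18, Umar 24 → Umar.

Umar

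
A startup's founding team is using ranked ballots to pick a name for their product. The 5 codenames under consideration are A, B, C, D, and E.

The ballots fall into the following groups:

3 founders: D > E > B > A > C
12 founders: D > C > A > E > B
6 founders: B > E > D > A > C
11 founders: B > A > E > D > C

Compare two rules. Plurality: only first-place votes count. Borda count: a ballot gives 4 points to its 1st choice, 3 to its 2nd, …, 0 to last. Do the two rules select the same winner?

No

Plurality first-place counts: A 0, B 17, C 0, D 15, E 0 → B.
Borda totals: A 66, B 74, C 36, D 83, E 61 → D.
The two rules disagree: plurality picks B, Borda picks D.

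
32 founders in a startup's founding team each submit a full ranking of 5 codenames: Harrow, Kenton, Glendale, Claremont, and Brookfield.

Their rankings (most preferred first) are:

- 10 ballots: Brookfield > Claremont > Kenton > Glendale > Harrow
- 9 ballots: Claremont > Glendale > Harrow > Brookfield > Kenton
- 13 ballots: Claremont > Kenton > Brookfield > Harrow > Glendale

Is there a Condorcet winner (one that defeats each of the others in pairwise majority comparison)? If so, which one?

Head-to-head results (32 voters total):
Harrow vs Kenton: Kenton wins 23–9.
Harrow vs Glendale: Glendale wins 19–13.
Harrow vs Claremont: Claremont wins 32–0.
Harrow vs Brookfield: Brookfield wins 23–9.
Kenton vs Glendale: Kenton wins 23–9.
Kenton vs Claremont: Claremont wins 32–0.
Kenton vs Brookfield: Brookfield wins 19–13.
Glendale vs Claremont: Claremont wins 32–0.
Glendale vs Brookfield: Brookfield wins 23–9.
Claremont vs Brookfield: Claremont wins 22–10.
Claremont beats each rival — Harrow (32–0), Kenton (32–0), Glendale (32–0), Brookfield (22–10) — so Claremont is the Condorcet winner.

Claremont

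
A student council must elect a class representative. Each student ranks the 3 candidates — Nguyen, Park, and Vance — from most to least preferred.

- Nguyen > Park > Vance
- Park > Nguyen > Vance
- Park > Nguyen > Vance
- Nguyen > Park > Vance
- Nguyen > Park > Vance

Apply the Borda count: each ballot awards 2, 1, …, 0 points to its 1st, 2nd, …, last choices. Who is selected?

Nguyen

Borda scores:
  Nguyen: 2 + 1 + 1 + 2 + 2 = 8
  Park: 1 + 2 + 2 + 1 + 1 = 7
  Vance: 0 + 0 + 0 + 0 + 0 = 0
Nguyen has the highest total.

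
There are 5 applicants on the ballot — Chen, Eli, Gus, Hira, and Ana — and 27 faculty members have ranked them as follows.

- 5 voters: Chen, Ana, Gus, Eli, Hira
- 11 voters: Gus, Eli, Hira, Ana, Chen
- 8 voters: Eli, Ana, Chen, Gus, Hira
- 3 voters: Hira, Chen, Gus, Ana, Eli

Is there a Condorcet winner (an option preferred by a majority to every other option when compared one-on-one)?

No

Head-to-head results (27 voters total):
Chen vs Eli: Eli wins 19–8.
Chen vs Gus: Chen wins 16–11.
Chen vs Hira: Hira wins 14–13.
Chen vs Ana: Ana wins 19–8.
Eli vs Gus: Gus wins 19–8.
Eli vs Hira: Eli wins 24–3.
Eli vs Ana: Eli wins 19–8.
Gus vs Hira: Gus wins 24–3.
Gus vs Ana: Gus wins 14–13.
Hira vs Ana: Hira wins 14–13.
No candidate beats all others: Chen beats Gus beats Eli beats Chen, a majority cycle.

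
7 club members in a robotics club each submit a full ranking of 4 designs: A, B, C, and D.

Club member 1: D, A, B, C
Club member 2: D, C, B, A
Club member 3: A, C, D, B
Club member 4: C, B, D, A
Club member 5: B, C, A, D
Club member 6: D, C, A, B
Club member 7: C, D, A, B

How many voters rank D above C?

Ballots ranking D above C: 3.
Ballots ranking C above D: 4.
So 3 of 7 voters prefer D to C.

3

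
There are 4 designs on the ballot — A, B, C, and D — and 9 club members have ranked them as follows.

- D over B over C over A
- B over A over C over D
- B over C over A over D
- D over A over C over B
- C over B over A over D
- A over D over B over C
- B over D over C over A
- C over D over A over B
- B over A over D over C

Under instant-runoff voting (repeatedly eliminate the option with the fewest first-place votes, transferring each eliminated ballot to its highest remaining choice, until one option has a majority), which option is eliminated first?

A

Round 1: B 4, C 2, D 2, A 1. A has the fewest and is eliminated.
Round 2: B 4, D 3, C 2. C has the fewest and is eliminated.
Round 3: B 5, D 4. B has a majority.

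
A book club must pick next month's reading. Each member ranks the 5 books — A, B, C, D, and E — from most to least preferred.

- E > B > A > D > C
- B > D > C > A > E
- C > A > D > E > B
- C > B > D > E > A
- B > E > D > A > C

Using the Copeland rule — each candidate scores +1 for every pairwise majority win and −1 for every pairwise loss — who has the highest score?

Pairwise results:
  A vs B: B wins 4–1.
  A vs C: C wins 3–2.
  A vs D: D wins 3–2.
  A vs E: E wins 3–2.
  B vs C: B wins 3–2.
  B vs D: B wins 4–1.
  B vs E: B wins 3–2.
  C vs D: D wins 3–2.
  C vs E: C wins 3–2.
  D vs E: D wins 3–2.
Copeland scores (wins − losses):
  A: 0 − 4 = -4
  B: 4 − 0 = 4
  C: 2 − 2 = 0
  D: 3 − 1 = 2
  E: 1 − 3 = -2
B has the best Copeland score.

B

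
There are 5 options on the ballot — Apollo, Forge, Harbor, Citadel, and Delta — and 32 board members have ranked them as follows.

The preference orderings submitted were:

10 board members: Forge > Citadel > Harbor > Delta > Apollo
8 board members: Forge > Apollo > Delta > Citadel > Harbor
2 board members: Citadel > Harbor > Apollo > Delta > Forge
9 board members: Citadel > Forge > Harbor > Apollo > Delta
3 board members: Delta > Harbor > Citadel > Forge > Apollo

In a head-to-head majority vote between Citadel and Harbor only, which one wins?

Citadel

Ballots ranking Citadel above Harbor: 10+8+2+9 = 29.
Ballots ranking Harbor above Citadel: 3.
Citadel wins the head-to-head, 29–3.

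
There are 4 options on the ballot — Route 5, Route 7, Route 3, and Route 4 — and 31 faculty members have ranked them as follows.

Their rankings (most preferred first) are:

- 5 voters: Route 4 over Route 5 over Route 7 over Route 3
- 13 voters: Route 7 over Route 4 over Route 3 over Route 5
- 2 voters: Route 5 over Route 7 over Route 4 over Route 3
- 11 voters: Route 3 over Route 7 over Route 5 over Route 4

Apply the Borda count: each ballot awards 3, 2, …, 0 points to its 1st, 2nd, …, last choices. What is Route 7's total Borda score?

Borda scores:
  Route 5: 5·2 + 13·0 + 2·3 + 11·1 = 27
  Route 7: 5·1 + 13·3 + 2·2 + 11·2 = 70
  Route 3: 5·0 + 13·1 + 2·0 + 11·3 = 46
  Route 4: 5·3 + 13·2 + 2·1 + 11·0 = 43

70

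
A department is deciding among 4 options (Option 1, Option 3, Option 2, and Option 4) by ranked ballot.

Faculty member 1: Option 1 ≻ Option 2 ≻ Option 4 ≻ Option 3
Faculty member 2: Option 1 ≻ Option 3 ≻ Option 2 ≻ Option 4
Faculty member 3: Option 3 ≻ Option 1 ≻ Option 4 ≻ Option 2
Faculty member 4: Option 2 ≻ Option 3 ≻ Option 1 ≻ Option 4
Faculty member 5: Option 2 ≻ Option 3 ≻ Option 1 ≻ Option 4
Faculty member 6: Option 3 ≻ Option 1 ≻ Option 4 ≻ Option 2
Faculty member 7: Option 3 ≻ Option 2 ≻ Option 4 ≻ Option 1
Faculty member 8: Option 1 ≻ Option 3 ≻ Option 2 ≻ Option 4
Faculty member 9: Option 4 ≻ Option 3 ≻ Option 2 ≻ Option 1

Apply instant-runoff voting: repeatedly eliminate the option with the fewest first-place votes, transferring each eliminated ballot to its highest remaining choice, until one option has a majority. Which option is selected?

Option 3

Round 1: Option 1 3, Option 3 3, Option 2 2, Option 4 1. Option 4 has the fewest and is eliminated.
Round 2: Option 3 4, Option 1 3, Option 2 2. Option 2 has the fewest and is eliminated.
Round 3: Option 3 6, Option 1 3. Option 3 has a majority.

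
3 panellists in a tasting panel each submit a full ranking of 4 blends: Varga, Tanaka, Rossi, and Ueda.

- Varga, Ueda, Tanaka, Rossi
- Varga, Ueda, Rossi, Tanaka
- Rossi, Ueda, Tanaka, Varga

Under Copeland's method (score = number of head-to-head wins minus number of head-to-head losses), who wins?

Varga

Pairwise results:
  Varga vs Tanaka: Varga wins 2–1.
  Varga vs Rossi: Varga wins 2–1.
  Varga vs Ueda: Varga wins 2–1.
  Tanaka vs Rossi: Rossi wins 2–1.
  Tanaka vs Ueda: Ueda wins 3–0.
  Rossi vs Ueda: Ueda wins 2–1.
Copeland scores (wins − losses):
  Varga: 3 − 0 = 3
  Tanaka: 0 − 3 = -3
  Rossi: 1 − 2 = -1
  Ueda: 2 − 1 = 1
Varga has the best Copeland score.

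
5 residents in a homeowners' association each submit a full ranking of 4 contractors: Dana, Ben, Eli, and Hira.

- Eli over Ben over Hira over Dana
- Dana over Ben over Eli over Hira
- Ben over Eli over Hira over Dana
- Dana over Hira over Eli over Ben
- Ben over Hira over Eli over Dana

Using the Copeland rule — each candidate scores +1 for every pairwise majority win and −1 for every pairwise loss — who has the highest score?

Ben

Pairwise results:
  Dana vs Ben: Ben wins 3–2.
  Dana vs Eli: Eli wins 3–2.
  Dana vs Hira: Hira wins 3–2.
  Ben vs Eli: Ben wins 3–2.
  Ben vs Hira: Ben wins 4–1.
  Eli vs Hira: Eli wins 3–2.
Copeland scores (wins − losses):
  Dana: 0 − 3 = -3
  Ben: 3 − 0 = 3
  Eli: 2 − 1 = 1
  Hira: 1 − 2 = -1
Ben has the best Copeland score.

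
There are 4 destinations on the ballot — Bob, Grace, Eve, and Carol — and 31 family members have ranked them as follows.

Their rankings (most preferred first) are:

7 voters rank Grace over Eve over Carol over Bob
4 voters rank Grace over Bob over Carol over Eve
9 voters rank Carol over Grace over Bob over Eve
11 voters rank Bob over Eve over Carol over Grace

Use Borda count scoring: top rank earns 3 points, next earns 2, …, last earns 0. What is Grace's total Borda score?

Borda scores:
  Bob: 7·0 + 4·2 + 9·1 + 11·3 = 50
  Grace: 7·3 + 4·3 + 9·2 + 11·0 = 51
  Eve: 7·2 + 4·0 + 9·0 + 11·2 = 36
  Carol: 7·1 + 4·1 + 9·3 + 11·1 = 49

51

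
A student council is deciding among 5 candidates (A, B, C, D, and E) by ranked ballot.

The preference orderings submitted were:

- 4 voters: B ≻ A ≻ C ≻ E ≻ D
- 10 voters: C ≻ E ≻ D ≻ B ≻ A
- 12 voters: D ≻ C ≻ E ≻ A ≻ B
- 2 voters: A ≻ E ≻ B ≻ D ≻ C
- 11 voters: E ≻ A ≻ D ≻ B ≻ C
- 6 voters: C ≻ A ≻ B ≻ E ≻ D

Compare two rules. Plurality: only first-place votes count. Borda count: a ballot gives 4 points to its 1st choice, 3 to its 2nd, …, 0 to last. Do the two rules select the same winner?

Plurality first-place counts: A 2, B 4, C 16, D 12, E 11 → C.
Borda totals: A 83, B 53, C 108, D 92, E 114 → E.
The two rules disagree: plurality picks C, Borda picks E.

No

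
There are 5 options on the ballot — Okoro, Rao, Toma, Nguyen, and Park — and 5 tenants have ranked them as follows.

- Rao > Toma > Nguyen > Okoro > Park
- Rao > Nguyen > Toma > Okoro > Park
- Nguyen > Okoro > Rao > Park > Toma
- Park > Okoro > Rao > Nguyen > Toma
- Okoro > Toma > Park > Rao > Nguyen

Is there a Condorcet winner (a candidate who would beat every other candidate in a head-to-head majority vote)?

Head-to-head results (5 voters total):
Okoro vs Rao: Okoro wins 3–2.
Okoro vs Toma: Okoro wins 3–2.
Okoro vs Nguyen: Nguyen wins 3–2.
Okoro vs Park: Okoro wins 4–1.
Rao vs Toma: Rao wins 4–1.
Rao vs Nguyen: Rao wins 4–1.
Rao vs Park: Rao wins 3–2.
Toma vs Nguyen: Nguyen wins 3–2.
Toma vs Park: Toma wins 3–2.
Nguyen vs Park: Nguyen wins 3–2.
No candidate beats all others: Okoro beats Rao beats Nguyen beats Okoro, a majority cycle.

No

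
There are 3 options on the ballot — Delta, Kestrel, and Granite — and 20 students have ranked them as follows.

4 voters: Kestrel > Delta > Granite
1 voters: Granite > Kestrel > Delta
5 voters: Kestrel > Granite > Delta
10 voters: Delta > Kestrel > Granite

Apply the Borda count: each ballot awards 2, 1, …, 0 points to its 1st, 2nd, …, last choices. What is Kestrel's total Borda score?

Borda scores:
  Delta: 4·1 + 0 + 5·0 + 10·2 = 24
  Kestrel: 4·2 + 1 + 5·2 + 10·1 = 29
  Granite: 4·0 + 2 + 5·1 + 10·0 = 7

29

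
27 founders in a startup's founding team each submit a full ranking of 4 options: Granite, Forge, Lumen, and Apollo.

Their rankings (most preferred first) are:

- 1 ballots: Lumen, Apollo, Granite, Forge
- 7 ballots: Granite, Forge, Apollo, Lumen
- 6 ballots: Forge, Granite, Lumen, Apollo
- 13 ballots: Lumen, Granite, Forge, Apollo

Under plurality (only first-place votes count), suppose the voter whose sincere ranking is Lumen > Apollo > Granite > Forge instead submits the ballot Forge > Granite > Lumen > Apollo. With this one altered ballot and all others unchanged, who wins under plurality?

First-place totals with the altered ballot: Granite 7, Forge 7, Lumen 13, Apollo 0.
The winner is unchanged: still Lumen.

Lumen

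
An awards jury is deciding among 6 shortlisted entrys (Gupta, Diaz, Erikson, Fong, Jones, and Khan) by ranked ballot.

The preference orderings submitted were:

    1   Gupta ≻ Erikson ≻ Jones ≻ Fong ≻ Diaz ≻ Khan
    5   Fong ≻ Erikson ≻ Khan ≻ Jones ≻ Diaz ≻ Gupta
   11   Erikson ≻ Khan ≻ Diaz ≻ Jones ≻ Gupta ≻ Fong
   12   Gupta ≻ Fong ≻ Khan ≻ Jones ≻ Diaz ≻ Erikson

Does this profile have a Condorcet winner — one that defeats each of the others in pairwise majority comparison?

No

Head-to-head results (29 voters total):
Gupta vs Diaz: Diaz wins 16–13.
Gupta vs Erikson: Erikson wins 16–13.
Gupta vs Fong: Gupta wins 24–5.
Gupta vs Jones: Jones wins 16–13.
Gupta vs Khan: Khan wins 16–13.
Diaz vs Erikson: Erikson wins 17–12.
Diaz vs Fong: Fong wins 18–11.
Diaz vs Jones: Jones wins 18–11.
Diaz vs Khan: Khan wins 28–1.
Erikson vs Fong: Fong wins 17–12.
Erikson vs Jones: Erikson wins 17–12.
Erikson vs Khan: Erikson wins 17–12.
Fong vs Jones: Fong wins 17–12.
Fong vs Khan: Fong wins 18–11.
Jones vs Khan: Khan wins 28–1.
No candidate beats all others: Gupta beats Fong beats Diaz beats Gupta, a majority cycle.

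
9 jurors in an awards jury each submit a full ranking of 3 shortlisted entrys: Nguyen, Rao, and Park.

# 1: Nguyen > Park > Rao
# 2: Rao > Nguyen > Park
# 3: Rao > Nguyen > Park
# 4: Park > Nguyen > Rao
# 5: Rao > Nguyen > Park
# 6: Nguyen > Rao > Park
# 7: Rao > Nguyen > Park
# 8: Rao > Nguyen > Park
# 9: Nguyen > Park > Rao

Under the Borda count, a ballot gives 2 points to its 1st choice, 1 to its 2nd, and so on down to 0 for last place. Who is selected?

Nguyen

Borda scores:
  Nguyen: 2 + 1 + 1 + 1 + 1 + 2 + 1 + 1 + 2 = 12
  Rao: 0 + 2 + 2 + 0 + 2 + 1 + 2 + 2 + 0 = 11
  Park: 1 + 0 + 0 + 2 + 0 + 0 + 0 + 0 + 1 = 4
Nguyen has the highest total.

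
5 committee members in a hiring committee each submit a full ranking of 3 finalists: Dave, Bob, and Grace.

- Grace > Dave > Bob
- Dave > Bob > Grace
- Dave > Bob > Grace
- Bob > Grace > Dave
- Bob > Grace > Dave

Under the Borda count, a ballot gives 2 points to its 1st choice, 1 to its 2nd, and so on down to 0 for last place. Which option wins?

Borda scores:
  Dave: 1 + 2 + 2 + 0 + 0 = 5
  Bob: 0 + 1 + 1 + 2 + 2 = 6
  Grace: 2 + 0 + 0 + 1 + 1 = 4
Bob has the highest total.

Bob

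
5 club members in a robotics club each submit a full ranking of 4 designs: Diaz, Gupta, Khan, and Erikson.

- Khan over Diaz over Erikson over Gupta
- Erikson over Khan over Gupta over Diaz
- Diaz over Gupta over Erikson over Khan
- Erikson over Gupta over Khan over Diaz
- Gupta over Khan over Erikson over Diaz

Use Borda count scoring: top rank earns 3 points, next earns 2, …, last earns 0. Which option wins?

Erikson

Borda scores:
  Diaz: 2 + 0 + 3 + 0 + 0 = 5
  Gupta: 0 + 1 + 2 + 2 + 3 = 8
  Khan: 3 + 2 + 0 + 1 + 2 = 8
  Erikson: 1 + 3 + 1 + 3 + 1 = 9
Erikson has the highest total.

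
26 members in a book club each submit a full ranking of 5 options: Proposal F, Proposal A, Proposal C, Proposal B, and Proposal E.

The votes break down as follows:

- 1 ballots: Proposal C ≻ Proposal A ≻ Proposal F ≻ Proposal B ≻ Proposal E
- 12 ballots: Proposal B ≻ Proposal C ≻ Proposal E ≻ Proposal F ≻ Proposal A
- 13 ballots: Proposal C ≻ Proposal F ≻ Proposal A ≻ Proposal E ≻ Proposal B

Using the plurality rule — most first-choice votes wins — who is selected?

First-place vote totals:
  Proposal F: 0
  Proposal A: 0
  Proposal C: 14
  Proposal B: 12
  Proposal E: 0
Proposal C has the most first-place votes.

Proposal C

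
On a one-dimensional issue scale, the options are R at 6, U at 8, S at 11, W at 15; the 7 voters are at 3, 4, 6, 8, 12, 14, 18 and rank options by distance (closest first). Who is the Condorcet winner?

With single-peaked preferences on a line, the Condorcet winner is the candidate closest to the median voter.
The median voter (position 8) is closest to U at 8.
Check: U vs S — voters closer to U: 4 of 7.

U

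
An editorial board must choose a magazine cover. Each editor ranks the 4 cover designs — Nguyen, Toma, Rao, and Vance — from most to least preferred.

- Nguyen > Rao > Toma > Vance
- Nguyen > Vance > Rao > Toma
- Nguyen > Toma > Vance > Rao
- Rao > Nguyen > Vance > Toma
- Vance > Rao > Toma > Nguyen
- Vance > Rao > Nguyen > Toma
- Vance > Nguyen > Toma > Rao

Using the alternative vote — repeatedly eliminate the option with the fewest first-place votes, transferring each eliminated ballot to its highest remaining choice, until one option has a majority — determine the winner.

Nguyen

Round 1: Nguyen 3, Vance 3, Rao 1, Toma 0. Toma has the fewest and is eliminated.
Round 2: Nguyen 3, Vance 3, Rao 1. Rao has the fewest and is eliminated.
Round 3: Nguyen 4, Vance 3. Nguyen has a majority.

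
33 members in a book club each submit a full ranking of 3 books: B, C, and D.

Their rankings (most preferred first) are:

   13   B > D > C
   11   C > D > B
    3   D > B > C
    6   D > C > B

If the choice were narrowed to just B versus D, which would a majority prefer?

D

Ballots ranking B above D: 13.
Ballots ranking D above B: 11+3+6 = 20.
D wins the head-to-head, 20–13.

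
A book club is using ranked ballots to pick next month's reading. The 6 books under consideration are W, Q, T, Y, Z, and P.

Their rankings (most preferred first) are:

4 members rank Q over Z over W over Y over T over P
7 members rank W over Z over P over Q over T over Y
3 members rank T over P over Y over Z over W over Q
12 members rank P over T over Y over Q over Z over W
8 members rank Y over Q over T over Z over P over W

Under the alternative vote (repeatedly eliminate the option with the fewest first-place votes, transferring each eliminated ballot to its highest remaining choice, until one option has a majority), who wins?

P

Round 1: P 12, Y 8, W 7, Q 4, T 3, Z 0. Z has the fewest and is eliminated.
Round 2: P 12, Y 8, W 7, Q 4, T 3. T has the fewest and is eliminated.
Round 3: P 15, Y 8, W 7, Q 4. Q has the fewest and is eliminated.
Round 4: P 15, W 11, Y 8. Y has the fewest and is eliminated.
Round 5: P 23, W 11. P has a majority.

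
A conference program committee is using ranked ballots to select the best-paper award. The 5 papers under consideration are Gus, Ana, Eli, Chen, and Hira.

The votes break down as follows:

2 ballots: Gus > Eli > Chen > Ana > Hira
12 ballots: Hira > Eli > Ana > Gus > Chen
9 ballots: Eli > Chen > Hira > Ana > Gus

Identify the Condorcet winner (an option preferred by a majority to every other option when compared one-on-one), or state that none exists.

Hira

Head-to-head results (23 voters total):
Gus vs Ana: Ana wins 21–2.
Gus vs Eli: Eli wins 21–2.
Gus vs Chen: Gus wins 14–9.
Gus vs Hira: Hira wins 21–2.
Ana vs Eli: Eli wins 23–0.
Ana vs Chen: Ana wins 12–11.
Ana vs Hira: Hira wins 21–2.
Eli vs Chen: Eli wins 23–0.
Eli vs Hira: Hira wins 12–11.
Chen vs Hira: Hira wins 12–11.
Hira beats each rival — Gus (21–2), Ana (21–2), Eli (12–11), Chen (12–11) — so Hira is the Condorcet winner.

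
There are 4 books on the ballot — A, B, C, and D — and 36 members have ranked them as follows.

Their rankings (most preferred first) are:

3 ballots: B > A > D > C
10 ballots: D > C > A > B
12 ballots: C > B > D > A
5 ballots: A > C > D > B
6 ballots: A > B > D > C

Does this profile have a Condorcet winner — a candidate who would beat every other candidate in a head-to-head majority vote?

No

Head-to-head results (36 voters total):
A vs B: A wins 21–15.
A vs C: C wins 22–14.
A vs D: D wins 22–14.
B vs C: C wins 27–9.
B vs D: B wins 21–15.
C vs D: D wins 19–17.
No candidate beats all others: A beats B beats D beats A, a majority cycle.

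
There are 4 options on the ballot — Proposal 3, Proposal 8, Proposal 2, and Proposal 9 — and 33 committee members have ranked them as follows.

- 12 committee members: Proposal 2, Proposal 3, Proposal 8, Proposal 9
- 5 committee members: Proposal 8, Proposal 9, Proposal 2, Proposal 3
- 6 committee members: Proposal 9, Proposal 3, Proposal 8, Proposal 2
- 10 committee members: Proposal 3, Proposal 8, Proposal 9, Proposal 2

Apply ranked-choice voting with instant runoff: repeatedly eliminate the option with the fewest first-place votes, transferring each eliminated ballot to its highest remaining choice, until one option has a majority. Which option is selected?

Proposal 9

Round 1: Proposal 2 12, Proposal 3 10, Proposal 9 6, Proposal 8 5. Proposal 8 has the fewest and is eliminated.
Round 2: Proposal 2 12, Proposal 9 11, Proposal 3 10. Proposal 3 has the fewest and is eliminated.
Round 3: Proposal 9 21, Proposal 2 12. Proposal 9 has a majority.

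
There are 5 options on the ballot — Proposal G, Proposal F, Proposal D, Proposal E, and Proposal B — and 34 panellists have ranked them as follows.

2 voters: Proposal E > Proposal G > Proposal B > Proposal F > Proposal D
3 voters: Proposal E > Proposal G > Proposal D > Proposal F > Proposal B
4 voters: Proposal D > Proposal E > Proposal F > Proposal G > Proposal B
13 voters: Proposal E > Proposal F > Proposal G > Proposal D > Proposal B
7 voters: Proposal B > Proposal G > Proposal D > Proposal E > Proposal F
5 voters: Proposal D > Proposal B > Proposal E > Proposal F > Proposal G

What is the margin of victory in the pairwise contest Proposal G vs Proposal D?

Ballots ranking Proposal G above Proposal D: 2+3+13+7 = 25.
Ballots ranking Proposal D above Proposal G: 4+5 = 9.
Proposal G wins 25–9, a margin of 16.

16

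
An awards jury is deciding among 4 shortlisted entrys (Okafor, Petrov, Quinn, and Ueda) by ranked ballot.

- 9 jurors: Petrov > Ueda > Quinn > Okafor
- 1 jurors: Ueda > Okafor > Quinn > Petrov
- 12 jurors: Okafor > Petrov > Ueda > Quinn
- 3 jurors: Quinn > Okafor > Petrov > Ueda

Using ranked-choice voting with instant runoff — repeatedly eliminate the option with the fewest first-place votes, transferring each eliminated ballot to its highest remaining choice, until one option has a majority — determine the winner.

Okafor

Round 1: Okafor 12, Petrov 9, Quinn 3, Ueda 1. Ueda has the fewest and is eliminated.
Round 2: Okafor 13, Petrov 9, Quinn 3. Okafor has a majority.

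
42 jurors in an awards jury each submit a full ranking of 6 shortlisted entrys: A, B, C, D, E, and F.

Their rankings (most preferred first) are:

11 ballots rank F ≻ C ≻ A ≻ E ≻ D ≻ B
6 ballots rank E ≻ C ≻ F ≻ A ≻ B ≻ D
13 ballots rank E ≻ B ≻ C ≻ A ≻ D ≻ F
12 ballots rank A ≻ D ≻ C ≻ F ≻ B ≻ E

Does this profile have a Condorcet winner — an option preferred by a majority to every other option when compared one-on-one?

Head-to-head results (42 voters total):
A vs B: A wins 29–13.
A vs C: C wins 30–12.
A vs D: A wins 42–0.
A vs E: A wins 23–19.
A vs F: A wins 25–17.
B vs C: C wins 29–13.
B vs D: D wins 23–19.
B vs E: E wins 30–12.
B vs F: F wins 29–13.
C vs D: C wins 30–12.
C vs E: C wins 23–19.
C vs F: C wins 31–11.
D vs E: E wins 30–12.
D vs F: D wins 25–17.
E vs F: F wins 23–19.
C beats each rival — A (30–12), B (29–13), D (30–12), E (23–19), F (31–11) — so C is the Condorcet winner.

Yes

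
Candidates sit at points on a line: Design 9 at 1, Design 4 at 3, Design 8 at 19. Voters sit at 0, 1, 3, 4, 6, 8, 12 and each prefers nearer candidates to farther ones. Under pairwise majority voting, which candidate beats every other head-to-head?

Design 4

With single-peaked preferences on a line, the Condorcet winner is the candidate closest to the median voter.
The median voter (position 4) is closest to Design 4 at 3.
Check: Design 4 vs Design 9 — voters closer to Design 4: 5 of 7.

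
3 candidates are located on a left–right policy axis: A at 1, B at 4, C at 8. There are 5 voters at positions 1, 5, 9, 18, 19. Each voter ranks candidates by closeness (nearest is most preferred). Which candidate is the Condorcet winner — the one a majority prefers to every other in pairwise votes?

With single-peaked preferences on a line, the Condorcet winner is the candidate closest to the median voter.
The median voter (position 9) is closest to C at 8.
Check: C vs A — voters closer to C: 4 of 5.

C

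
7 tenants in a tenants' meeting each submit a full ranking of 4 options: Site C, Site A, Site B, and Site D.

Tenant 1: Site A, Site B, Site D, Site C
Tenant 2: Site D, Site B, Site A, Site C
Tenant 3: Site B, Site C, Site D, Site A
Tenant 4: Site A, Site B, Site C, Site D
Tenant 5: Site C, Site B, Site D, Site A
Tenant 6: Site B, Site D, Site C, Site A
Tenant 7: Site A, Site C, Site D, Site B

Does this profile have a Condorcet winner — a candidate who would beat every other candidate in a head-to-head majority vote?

Head-to-head results (7 voters total):
Site C vs Site A: Site A wins 4–3.
Site C vs Site B: Site B wins 5–2.
Site C vs Site D: Site C wins 4–3.
Site A vs Site B: Site B wins 4–3.
Site A vs Site D: Site D wins 4–3.
Site B vs Site D: Site B wins 5–2.
Site B beats each rival — Site C (5–2), Site A (4–3), Site D (5–2) — so Site B is the Condorcet winner.

Yes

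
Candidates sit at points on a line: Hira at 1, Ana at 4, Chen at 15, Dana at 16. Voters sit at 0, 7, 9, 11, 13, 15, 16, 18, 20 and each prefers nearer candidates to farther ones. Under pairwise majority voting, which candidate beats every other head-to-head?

With single-peaked preferences on a line, the Condorcet winner is the candidate closest to the median voter.
The median voter (position 13) is closest to Chen at 15.
Check: Chen vs Hira — voters closer to Chen: 7 of 9.

Chen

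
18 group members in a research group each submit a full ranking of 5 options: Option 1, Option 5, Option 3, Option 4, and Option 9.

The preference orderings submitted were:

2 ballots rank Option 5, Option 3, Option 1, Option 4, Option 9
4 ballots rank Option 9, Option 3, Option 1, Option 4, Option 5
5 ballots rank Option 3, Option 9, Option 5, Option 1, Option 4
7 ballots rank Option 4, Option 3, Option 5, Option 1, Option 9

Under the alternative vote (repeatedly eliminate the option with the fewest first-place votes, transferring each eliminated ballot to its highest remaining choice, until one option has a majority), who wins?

Option 3

Round 1: Option 4 7, Option 3 5, Option 9 4, Option 5 2, Option 1 0. Option 1 has the fewest and is eliminated.
Round 2: Option 4 7, Option 3 5, Option 9 4, Option 5 2. Option 5 has the fewest and is eliminated.
Round 3: Option 3 7, Option 4 7, Option 9 4. Option 9 has the fewest and is eliminated.
Round 4: Option 3 11, Option 4 7. Option 3 has a majority.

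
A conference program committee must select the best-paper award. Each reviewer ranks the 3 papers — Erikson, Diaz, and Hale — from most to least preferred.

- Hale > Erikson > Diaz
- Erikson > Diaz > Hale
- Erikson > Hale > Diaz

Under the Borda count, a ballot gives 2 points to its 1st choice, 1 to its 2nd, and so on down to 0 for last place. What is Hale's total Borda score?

3

Borda scores:
  Erikson: 1 + 2 + 2 = 5
  Diaz: 0 + 1 + 0 = 1
  Hale: 2 + 0 + 1 = 3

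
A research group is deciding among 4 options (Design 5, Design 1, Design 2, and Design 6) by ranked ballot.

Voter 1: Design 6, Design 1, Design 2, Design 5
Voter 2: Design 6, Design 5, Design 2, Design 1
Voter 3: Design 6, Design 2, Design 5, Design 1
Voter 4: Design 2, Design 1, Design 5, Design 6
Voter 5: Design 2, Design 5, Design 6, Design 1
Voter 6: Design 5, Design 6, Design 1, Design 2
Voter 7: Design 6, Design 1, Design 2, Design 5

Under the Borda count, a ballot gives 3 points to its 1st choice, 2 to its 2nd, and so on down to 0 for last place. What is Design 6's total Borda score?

Borda scores:
  Design 5: 0 + 2 + 1 + 1 + 2 + 3 + 0 = 9
  Design 1: 2 + 0 + 0 + 2 + 0 + 1 + 2 = 7
  Design 2: 1 + 1 + 2 + 3 + 3 + 0 + 1 = 11
  Design 6: 3 + 3 + 3 + 0 + 1 + 2 + 3 = 15

15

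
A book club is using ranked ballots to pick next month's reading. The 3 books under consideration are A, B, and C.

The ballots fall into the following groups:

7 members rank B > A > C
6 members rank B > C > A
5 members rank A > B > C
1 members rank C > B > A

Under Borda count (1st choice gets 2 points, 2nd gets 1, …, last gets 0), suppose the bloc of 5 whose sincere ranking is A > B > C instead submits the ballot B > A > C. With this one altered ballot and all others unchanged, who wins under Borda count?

B

Borda totals with the altered ballot: A 12, B 37, C 8.
The winner is unchanged: still B.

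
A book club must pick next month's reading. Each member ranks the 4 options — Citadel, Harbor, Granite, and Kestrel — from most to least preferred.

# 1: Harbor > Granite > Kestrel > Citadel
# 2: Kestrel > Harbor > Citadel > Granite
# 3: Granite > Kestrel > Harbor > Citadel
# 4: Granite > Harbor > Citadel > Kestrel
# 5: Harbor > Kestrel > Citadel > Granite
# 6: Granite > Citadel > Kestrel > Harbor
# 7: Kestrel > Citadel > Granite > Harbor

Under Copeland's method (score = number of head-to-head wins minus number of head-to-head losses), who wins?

Pairwise results:
  Citadel vs Harbor: Harbor wins 5–2.
  Citadel vs Granite: Granite wins 4–3.
  Citadel vs Kestrel: Kestrel wins 5–2.
  Harbor vs Granite: Granite wins 4–3.
  Harbor vs Kestrel: Kestrel wins 4–3.
  Granite vs Kestrel: Granite wins 4–3.
Copeland scores (wins − losses):
  Citadel: 0 − 3 = -3
  Harbor: 1 − 2 = -1
  Granite: 3 − 0 = 3
  Kestrel: 2 − 1 = 1
Granite has the best Copeland score.

Granite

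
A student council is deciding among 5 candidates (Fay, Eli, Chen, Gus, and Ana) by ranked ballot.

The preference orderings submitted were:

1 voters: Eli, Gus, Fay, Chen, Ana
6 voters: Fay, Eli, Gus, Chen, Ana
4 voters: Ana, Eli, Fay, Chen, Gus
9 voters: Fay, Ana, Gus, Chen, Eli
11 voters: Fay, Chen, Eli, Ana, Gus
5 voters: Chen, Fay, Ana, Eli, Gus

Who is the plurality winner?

Fay

First-place vote totals:
  Fay: 26
  Eli: 1
  Chen: 5
  Gus: 0
  Ana: 4
Fay has the most first-place votes.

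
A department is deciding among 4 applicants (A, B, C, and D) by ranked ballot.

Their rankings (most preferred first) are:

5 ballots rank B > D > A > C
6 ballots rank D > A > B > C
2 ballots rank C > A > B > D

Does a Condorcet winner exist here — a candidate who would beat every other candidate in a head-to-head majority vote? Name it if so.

Head-to-head results (13 voters total):
A vs B: A wins 8–5.
A vs C: A wins 11–2.
A vs D: D wins 11–2.
B vs C: B wins 11–2.
B vs D: B wins 7–6.
C vs D: D wins 11–2.
No candidate beats all others: A beats B beats D beats A, a majority cycle.

No Condorcet winner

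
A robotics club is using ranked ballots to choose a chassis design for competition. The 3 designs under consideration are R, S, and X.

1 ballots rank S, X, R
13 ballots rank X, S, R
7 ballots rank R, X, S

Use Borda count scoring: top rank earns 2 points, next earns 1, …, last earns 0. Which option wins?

X

Borda scores:
  R: 0 + 13·0 + 7·2 = 14
  S: 2 + 13·1 + 7·0 = 15
  X: 1 + 13·2 + 7·1 = 34
X has the highest total.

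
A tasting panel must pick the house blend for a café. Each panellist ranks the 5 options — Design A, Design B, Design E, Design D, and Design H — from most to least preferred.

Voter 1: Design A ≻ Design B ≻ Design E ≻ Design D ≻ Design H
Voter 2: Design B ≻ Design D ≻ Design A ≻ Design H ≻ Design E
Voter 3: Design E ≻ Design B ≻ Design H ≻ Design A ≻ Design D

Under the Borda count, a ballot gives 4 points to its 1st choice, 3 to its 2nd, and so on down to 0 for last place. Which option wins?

Borda scores:
  Design A: 4 + 2 + 1 = 7
  Design B: 3 + 4 + 3 = 10
  Design E: 2 + 0 + 4 = 6
  Design D: 1 + 3 + 0 = 4
  Design H: 0 + 1 + 2 = 3
Design B has the highest total.

Design B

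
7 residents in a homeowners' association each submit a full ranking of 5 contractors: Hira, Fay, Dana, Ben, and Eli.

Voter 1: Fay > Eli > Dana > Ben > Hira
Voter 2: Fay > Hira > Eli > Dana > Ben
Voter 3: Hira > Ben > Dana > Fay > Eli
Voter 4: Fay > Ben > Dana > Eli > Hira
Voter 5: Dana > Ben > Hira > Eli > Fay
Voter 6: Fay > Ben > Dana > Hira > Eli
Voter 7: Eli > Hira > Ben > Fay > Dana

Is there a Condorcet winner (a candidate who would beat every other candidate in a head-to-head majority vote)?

Head-to-head results (7 voters total):
Hira vs Fay: Fay wins 4–3.
Hira vs Dana: Dana wins 4–3.
Hira vs Ben: Ben wins 4–3.
Hira vs Eli: Hira wins 4–3.
Fay vs Dana: Fay wins 5–2.
Fay vs Ben: Fay wins 4–3.
Fay vs Eli: Fay wins 5–2.
Dana vs Ben: Ben wins 4–3.
Dana vs Eli: Dana wins 4–3.
Ben vs Eli: Ben wins 4–3.
Fay beats each rival — Hira (4–3), Dana (5–2), Ben (4–3), Eli (5–2) — so Fay is the Condorcet winner.

Yes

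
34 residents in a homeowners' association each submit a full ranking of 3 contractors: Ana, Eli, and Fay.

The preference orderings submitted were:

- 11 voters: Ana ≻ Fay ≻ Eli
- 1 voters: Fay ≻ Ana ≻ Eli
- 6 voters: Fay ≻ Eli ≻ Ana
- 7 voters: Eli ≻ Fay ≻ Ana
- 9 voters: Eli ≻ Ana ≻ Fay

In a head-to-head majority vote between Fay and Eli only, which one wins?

Ballots ranking Fay above Eli: 11+1+6 = 18.
Ballots ranking Eli above Fay: 7+9 = 16.
Fay wins the head-to-head, 18–16.

Fay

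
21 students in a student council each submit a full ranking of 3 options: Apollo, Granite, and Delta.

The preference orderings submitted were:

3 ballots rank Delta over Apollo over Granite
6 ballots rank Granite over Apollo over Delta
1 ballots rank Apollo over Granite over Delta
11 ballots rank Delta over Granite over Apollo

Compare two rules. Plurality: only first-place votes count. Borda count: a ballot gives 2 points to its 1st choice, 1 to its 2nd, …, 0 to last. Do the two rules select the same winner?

Plurality first-place counts: Apollo 1, Granite 6, Delta 14 → Delta.
Borda totals: Apollo 11, Granite 24, Delta 28 → Delta.
The two rules agree on Delta.

Yes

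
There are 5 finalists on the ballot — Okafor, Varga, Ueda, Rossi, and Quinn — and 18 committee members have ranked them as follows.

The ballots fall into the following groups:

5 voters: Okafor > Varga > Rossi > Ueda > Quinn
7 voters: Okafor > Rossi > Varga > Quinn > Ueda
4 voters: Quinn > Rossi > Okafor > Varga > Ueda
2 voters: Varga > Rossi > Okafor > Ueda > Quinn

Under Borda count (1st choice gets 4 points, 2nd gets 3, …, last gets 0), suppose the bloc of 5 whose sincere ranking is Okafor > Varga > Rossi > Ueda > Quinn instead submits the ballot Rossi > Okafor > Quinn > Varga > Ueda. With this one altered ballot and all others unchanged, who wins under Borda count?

Rossi

Borda totals with the altered ballot: Okafor 55, Varga 31, Ueda 2, Rossi 59, Quinn 33.
The switch changes the winner from Okafor to Rossi.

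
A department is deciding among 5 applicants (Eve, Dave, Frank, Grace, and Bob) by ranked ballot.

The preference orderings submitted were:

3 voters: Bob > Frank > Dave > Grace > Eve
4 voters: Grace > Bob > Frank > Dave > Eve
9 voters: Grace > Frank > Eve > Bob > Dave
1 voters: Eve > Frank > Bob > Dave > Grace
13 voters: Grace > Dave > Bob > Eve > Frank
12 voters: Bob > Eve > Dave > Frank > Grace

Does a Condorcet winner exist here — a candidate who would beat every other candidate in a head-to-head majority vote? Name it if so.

Grace

Head-to-head results (42 voters total):
Eve vs Dave: Eve wins 22–20.
Eve vs Frank: Eve wins 26–16.
Eve vs Grace: Grace wins 29–13.
Eve vs Bob: Bob wins 32–10.
Dave vs Frank: Dave wins 25–17.
Dave vs Grace: Grace wins 26–16.
Dave vs Bob: Bob wins 29–13.
Frank vs Grace: Grace wins 26–16.
Frank vs Bob: Bob wins 32–10.
Grace vs Bob: Grace wins 26–16.
Grace beats each rival — Eve (29–13), Dave (26–16), Frank (26–16), Bob (26–16) — so Grace is the Condorcet winner.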